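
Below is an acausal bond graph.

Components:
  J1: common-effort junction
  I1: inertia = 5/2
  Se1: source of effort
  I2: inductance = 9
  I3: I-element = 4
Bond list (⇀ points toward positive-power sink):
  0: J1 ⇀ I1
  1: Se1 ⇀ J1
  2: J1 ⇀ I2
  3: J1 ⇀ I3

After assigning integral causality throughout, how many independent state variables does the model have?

3  (I1, I2, I3 all integral)

b1 →J1  (Se1 fixes effort; stroke away)
b0 →I1  (J1 effort already set via bond 1)
b2 →I2  (0-jn J1 has e-setter on 1)
b3 →I3  (0-jn J1 has e-setter on 1)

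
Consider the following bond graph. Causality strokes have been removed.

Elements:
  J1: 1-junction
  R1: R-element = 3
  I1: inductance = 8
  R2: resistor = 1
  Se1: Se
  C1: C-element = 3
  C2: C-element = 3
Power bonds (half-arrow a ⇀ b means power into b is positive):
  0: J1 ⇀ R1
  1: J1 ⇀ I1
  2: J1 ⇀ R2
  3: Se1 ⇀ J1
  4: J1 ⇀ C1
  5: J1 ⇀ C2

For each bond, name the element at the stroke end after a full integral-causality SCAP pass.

b3 stroke at J1  (Se1: effort source, stroke at far end)
b1 stroke at I1  (I1 integral (f out))
b0 stroke at J1  (1-jn J1 has f-setter on 1)
b2 stroke at J1  (1-jn J1 has f-setter on 1)
b4 stroke at J1  (common-f at J1 fixed by 1)
b5 stroke at J1  (J1 flow already set via bond 1)

#0 →J1
#1 →I1
#2 →J1
#3 →J1
#4 →J1
#5 →J1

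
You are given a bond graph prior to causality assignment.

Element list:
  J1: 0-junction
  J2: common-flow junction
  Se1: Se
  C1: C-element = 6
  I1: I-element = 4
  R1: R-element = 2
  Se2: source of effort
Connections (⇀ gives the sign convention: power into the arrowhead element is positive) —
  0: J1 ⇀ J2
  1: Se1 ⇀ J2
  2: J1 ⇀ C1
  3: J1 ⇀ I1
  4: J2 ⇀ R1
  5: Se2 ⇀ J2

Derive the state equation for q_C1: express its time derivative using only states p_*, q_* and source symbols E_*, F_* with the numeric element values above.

#1 →J2  (Se1: effort source, stroke at far end)
#5 →J2  (Se2 (Se) sets effort on bond)
#2 →J1  (C1: C, integral causality)
#0 →J2  (J1: bond 2 brought effort, rest push out)
#3 →I1  (J1 effort already set via bond 2)
#4 →R1  (J2: last free bond brings flow in)

dq_C1/dt = -E_Se1/2 - E_Se2/2 - p_I1/4 - q_C1/12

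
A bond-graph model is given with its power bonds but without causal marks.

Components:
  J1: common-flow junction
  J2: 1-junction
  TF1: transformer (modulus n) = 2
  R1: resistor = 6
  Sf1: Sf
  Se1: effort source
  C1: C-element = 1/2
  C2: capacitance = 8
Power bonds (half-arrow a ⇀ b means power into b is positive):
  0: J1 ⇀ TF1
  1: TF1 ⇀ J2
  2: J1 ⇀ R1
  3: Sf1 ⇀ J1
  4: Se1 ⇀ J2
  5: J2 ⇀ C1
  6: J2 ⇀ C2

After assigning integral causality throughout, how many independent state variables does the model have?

#3 |Sf1  (Sf1 (Sf) sets flow on bond)
#4 |J2  (source Se1 imposes e)
#0 |J1  (J1 flow already set via bond 3)
#2 |J1  (common-f at J1 fixed by 3)
#1 |TF1  (TF1 one-in-one-out from 0)
#5 |J2  (J2: bond 1 brought flow, rest push out)
#6 |J2  (common-f at J2 fixed by 1)

2  (C1, C2 all integral)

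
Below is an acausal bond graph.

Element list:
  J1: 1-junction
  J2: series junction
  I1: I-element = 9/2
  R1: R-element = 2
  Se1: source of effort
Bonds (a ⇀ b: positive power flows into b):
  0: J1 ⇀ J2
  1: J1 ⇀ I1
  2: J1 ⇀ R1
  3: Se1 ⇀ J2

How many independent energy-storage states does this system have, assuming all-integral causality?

1  (I1 all integral)

bond 3 |J2  (Se1 (Se) sets effort on bond)
bond 0 |J1  (closing 1-jn rule on J2)
bond 1 |I1  (I1 integral (f out))
bond 2 |J1  (J1: bond 1 brought flow, rest push out)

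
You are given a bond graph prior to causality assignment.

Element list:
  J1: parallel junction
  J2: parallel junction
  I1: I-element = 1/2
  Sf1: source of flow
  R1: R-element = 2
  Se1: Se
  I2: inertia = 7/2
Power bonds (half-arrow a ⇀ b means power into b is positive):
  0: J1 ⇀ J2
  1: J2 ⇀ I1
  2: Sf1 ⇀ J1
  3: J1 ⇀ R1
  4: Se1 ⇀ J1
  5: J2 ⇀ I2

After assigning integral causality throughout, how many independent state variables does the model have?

bond 2 stroke→Sf1  (Sf1 (Sf) sets flow on bond)
bond 4 stroke→J1  (Se1 fixes effort; stroke away)
bond 0 stroke→J2  (J1 effort already set via bond 4)
bond 3 stroke→R1  (J1: bond 4 brought effort, rest push out)
bond 1 stroke→I1  (J2 effort already set via bond 0)
bond 5 stroke→I2  (0-jn J2 has e-setter on 0)

2  (I1, I2 all integral)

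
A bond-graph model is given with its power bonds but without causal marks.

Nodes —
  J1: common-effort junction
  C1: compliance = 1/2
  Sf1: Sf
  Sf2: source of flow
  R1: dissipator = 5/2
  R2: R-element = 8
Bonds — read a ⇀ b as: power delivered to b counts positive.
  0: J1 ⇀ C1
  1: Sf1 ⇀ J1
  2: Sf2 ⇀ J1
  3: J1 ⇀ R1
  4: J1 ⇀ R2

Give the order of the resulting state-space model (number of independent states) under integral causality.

1  (C1 all integral)

b1 →Sf1  (Sf1 fixes flow; stroke at Sf1)
b2 →Sf2  (Sf2 (Sf) sets flow on bond)
b0 →J1  (C1: C, integral causality)
b3 →R1  (common-e at J1 fixed by 0)
b4 →R2  (common-e at J1 fixed by 0)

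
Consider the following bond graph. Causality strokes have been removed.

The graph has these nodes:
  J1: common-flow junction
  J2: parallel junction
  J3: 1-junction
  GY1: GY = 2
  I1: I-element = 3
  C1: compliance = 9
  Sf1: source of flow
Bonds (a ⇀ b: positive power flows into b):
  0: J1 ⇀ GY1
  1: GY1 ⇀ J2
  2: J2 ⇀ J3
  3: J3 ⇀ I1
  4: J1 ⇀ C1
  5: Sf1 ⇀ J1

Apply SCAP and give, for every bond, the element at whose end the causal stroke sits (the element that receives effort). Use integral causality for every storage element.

b5 |Sf1  (source Sf1 imposes f)
b0 |J1  (common-f at J1 fixed by 5)
b4 |J1  (J1 flow already set via bond 5)
b1 |J2  (GY1 both-in/both-out from 0)
b2 |J3  (J2: bond 1 brought effort, rest push out)
b3 |I1  (closing 1-jn rule on J3)

#0 stroke→J1
#1 stroke→J2
#2 stroke→J3
#3 stroke→I1
#4 stroke→J1
#5 stroke→Sf1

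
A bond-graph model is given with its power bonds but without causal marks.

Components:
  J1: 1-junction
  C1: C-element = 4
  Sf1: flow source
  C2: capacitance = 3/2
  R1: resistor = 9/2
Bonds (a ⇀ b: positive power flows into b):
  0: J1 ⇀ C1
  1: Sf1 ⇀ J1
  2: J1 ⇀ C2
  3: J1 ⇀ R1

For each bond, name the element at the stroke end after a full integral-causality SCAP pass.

b1 stroke at Sf1  (Sf1: flow source, stroke at near end)
b0 stroke at J1  (J1 flow already set via bond 1)
b2 stroke at J1  (J1 flow already set via bond 1)
b3 stroke at J1  (J1 flow already set via bond 1)

b0 |J1
b1 |Sf1
b2 |J1
b3 |J1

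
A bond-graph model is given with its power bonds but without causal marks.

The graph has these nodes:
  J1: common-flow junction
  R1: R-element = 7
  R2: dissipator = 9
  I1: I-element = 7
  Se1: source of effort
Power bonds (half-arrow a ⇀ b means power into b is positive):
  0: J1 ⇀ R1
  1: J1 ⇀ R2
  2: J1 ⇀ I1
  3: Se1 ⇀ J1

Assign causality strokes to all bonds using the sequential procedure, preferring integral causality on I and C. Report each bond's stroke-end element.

β3 stroke at J1  (Se1 (Se) sets effort on bond)
β2 stroke at I1  (I1 integral (f out))
β0 stroke at J1  (common-f at J1 fixed by 2)
β1 stroke at J1  (1-jn J1 has f-setter on 2)

#0 |J1
#1 |J1
#2 |I1
#3 |J1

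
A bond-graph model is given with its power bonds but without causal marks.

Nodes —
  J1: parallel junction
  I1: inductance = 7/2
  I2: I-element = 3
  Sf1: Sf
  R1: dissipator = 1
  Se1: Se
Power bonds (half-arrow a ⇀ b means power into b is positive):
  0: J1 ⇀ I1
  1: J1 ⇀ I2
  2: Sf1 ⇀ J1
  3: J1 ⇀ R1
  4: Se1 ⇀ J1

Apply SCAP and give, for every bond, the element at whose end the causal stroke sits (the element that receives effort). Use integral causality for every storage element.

β2 stroke→Sf1  (Sf1 (Sf) sets flow on bond)
β4 stroke→J1  (Se1 (Se) sets effort on bond)
β0 stroke→I1  (J1 effort already set via bond 4)
β1 stroke→I2  (J1: bond 4 brought effort, rest push out)
β3 stroke→R1  (common-e at J1 fixed by 4)

bond 0 |I1
bond 1 |I2
bond 2 |Sf1
bond 3 |R1
bond 4 |J1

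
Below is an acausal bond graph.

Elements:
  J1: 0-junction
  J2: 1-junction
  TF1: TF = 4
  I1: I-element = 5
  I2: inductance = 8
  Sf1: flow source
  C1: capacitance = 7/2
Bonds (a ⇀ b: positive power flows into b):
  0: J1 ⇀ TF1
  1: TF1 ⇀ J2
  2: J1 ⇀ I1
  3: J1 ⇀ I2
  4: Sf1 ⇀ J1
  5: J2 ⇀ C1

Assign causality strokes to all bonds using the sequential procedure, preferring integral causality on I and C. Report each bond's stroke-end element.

bond 4 stroke at Sf1  (Sf1: flow source, stroke at near end)
bond 2 stroke at I1  (prefer integral on I1)
bond 3 stroke at I2  (I2: I, integral causality)
bond 0 stroke at J1  (only one effort-in slot at J1)
bond 1 stroke at TF1  (TF TF1: opposite of bond 0)
bond 5 stroke at J2  (J2: bond 1 brought flow, rest push out)

#0 →J1
#1 →TF1
#2 →I1
#3 →I2
#4 →Sf1
#5 →J2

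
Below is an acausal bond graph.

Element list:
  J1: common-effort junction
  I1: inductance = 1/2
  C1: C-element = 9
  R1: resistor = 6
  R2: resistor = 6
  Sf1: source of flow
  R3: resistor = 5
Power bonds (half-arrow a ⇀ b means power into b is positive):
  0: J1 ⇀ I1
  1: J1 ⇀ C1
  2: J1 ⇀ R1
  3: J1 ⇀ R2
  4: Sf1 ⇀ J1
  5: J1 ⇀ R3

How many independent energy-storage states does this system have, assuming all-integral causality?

bond 4 stroke→Sf1  (Sf1: flow source, stroke at near end)
bond 0 stroke→I1  (I1 integral (f out))
bond 1 stroke→J1  (C1 outputs effort q/C1)
bond 2 stroke→R1  (J1: bond 1 brought effort, rest push out)
bond 3 stroke→R2  (common-e at J1 fixed by 1)
bond 5 stroke→R3  (J1: bond 1 brought effort, rest push out)

2  (C1, I1 all integral)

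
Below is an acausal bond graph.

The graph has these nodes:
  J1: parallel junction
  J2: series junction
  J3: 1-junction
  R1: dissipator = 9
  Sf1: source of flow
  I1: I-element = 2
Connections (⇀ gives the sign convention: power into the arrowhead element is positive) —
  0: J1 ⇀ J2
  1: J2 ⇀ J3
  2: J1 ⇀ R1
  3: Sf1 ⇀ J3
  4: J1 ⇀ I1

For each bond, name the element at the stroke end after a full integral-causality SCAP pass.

#3 stroke→Sf1  (Sf1 (Sf) sets flow on bond)
#1 stroke→J3  (J3 flow already set via bond 3)
#0 stroke→J2  (J2: bond 1 brought flow, rest push out)
#4 stroke→I1  (prefer integral on I1)
#2 stroke→J1  (closing 0-jn rule on J1)

β0 →J2
β1 →J3
β2 →J1
β3 →Sf1
β4 →I1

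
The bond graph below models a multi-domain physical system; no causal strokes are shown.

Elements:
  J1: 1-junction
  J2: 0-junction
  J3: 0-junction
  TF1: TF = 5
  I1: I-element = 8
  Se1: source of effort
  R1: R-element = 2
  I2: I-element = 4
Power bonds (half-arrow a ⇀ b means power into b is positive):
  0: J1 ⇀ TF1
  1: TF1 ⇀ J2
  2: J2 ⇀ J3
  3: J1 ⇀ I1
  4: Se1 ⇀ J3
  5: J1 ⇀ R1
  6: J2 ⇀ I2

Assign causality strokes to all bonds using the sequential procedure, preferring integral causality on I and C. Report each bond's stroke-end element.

b4 stroke→J3  (Se1 (Se) sets effort on bond)
b2 stroke→J2  (J3: bond 4 brought effort, rest push out)
b1 stroke→TF1  (J2 effort already set via bond 2)
b6 stroke→I2  (common-e at J2 fixed by 2)
b0 stroke→J1  (TF1: transformer flips bond 1)
b3 stroke→I1  (I1 integral (f out))
b5 stroke→J1  (common-f at J1 fixed by 3)

#0 →J1
#1 →TF1
#2 →J2
#3 →I1
#4 →J3
#5 →J1
#6 →I2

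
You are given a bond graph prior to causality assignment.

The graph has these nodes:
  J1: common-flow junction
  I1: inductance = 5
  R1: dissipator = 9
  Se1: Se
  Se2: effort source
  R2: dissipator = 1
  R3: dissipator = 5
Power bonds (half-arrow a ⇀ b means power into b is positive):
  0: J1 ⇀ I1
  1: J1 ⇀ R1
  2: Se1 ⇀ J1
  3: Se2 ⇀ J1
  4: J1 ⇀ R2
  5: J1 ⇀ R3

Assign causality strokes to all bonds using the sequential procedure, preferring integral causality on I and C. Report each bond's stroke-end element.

b0 stroke at I1
b1 stroke at J1
b2 stroke at J1
b3 stroke at J1
b4 stroke at J1
b5 stroke at J1

bond 2 →J1  (Se1: effort source, stroke at far end)
bond 3 →J1  (source Se2 imposes e)
bond 0 →I1  (prefer integral on I1)
bond 1 →J1  (common-f at J1 fixed by 0)
bond 4 →J1  (J1: bond 0 brought flow, rest push out)
bond 5 →J1  (common-f at J1 fixed by 0)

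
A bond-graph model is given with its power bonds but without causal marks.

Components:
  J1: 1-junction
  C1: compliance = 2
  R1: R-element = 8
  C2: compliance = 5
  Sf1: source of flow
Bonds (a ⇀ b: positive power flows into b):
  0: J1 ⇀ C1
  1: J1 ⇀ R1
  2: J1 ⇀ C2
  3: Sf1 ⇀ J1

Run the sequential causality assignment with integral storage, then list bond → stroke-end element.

b0 stroke→J1
b1 stroke→J1
b2 stroke→J1
b3 stroke→Sf1

bond 3 |Sf1  (source Sf1 imposes f)
bond 0 |J1  (common-f at J1 fixed by 3)
bond 1 |J1  (J1 flow already set via bond 3)
bond 2 |J1  (1-jn J1 has f-setter on 3)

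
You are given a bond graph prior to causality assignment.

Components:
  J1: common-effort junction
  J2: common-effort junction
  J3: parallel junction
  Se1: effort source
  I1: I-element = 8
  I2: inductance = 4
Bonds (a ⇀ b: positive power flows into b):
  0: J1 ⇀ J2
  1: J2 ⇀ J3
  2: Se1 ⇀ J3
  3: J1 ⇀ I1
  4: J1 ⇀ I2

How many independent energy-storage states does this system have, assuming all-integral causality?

2  (I1, I2 all integral)

#2 |J3  (source Se1 imposes e)
#1 |J2  (common-e at J3 fixed by 2)
#0 |J1  (J2 effort already set via bond 1)
#3 |I1  (J1: bond 0 brought effort, rest push out)
#4 |I2  (J1: bond 0 brought effort, rest push out)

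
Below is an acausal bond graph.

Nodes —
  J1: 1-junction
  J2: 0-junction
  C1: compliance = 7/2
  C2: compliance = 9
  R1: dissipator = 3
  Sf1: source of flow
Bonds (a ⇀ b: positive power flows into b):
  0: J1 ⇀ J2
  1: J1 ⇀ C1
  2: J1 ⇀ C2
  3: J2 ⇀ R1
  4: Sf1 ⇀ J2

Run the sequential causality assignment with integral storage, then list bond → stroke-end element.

β0 →J2
β1 →J1
β2 →J1
β3 →R1
β4 →Sf1

b4 →Sf1  (source Sf1 imposes f)
b1 →J1  (C1 integral (e out))
b2 →J1  (prefer integral on C2)
b0 →J2  (J1 needs exactly one f-in)
b3 →R1  (J2 effort already set via bond 0)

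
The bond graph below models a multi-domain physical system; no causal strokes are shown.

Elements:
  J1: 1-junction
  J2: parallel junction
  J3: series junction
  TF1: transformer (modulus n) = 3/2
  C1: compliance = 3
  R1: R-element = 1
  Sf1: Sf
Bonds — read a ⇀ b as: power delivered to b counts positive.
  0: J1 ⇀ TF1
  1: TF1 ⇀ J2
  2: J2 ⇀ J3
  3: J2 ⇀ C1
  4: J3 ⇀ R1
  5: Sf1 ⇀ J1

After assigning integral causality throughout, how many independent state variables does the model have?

b5 →Sf1  (Sf1: flow source, stroke at near end)
b0 →J1  (common-f at J1 fixed by 5)
b1 →TF1  (TF TF1: opposite of bond 0)
b3 →J2  (C1 integral (e out))
b2 →J3  (0-jn J2 has e-setter on 3)
b4 →R1  (only one flow-in slot at J3)

1  (C1 all integral)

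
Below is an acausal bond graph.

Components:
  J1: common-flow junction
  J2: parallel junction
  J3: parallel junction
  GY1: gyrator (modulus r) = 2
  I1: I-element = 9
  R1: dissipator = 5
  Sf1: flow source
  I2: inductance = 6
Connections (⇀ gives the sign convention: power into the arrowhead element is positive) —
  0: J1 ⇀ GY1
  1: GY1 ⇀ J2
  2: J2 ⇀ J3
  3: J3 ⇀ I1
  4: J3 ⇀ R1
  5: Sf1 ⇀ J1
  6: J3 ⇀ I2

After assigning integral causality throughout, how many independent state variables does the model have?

2  (I1, I2 all integral)

b5 →Sf1  (Sf1 (Sf) sets flow on bond)
b0 →J1  (common-f at J1 fixed by 5)
b1 →J2  (GY GY1: same side as bond 0)
b2 →J3  (J2: bond 1 brought effort, rest push out)
b3 →I1  (0-jn J3 has e-setter on 2)
b4 →R1  (J3 effort already set via bond 2)
b6 →I2  (J3 effort already set via bond 2)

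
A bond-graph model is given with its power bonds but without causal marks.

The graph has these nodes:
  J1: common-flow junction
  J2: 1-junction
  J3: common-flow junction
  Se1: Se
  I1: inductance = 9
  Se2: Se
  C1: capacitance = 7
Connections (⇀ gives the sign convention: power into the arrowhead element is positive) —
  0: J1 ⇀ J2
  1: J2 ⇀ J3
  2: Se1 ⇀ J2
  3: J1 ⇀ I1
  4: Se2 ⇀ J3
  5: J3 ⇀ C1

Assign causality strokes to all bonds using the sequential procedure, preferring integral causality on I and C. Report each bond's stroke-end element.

bond 2 →J2  (Se1: effort source, stroke at far end)
bond 4 →J3  (Se2 (Se) sets effort on bond)
bond 3 →I1  (I1 integral (f out))
bond 0 →J1  (J1 flow already set via bond 3)
bond 1 →J2  (common-f at J2 fixed by 0)
bond 5 →J3  (1-jn J3 has f-setter on 1)

#0 →J1
#1 →J2
#2 →J2
#3 →I1
#4 →J3
#5 →J3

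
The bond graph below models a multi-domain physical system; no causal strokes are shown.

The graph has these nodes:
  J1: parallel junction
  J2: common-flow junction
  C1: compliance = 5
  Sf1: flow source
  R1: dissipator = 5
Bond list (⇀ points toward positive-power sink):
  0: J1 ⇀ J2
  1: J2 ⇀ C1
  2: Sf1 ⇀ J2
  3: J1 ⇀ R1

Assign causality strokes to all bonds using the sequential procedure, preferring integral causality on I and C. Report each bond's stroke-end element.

b2 stroke at Sf1  (Sf1: flow source, stroke at near end)
b0 stroke at J2  (J2 flow already set via bond 2)
b1 stroke at J2  (J2: bond 2 brought flow, rest push out)
b3 stroke at J1  (only one effort-in slot at J1)

b0 |J2
b1 |J2
b2 |Sf1
b3 |J1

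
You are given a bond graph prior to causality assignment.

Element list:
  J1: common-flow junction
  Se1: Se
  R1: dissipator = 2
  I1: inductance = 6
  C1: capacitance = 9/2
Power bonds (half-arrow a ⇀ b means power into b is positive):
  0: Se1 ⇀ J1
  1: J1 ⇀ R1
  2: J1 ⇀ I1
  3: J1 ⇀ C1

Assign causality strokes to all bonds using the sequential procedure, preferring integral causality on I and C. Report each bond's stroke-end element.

bond 0 stroke→J1
bond 1 stroke→J1
bond 2 stroke→I1
bond 3 stroke→J1

b0 →J1  (Se1 fixes effort; stroke away)
b2 →I1  (I1 outputs flow p/I1)
b1 →J1  (J1 flow already set via bond 2)
b3 →J1  (J1: bond 2 brought flow, rest push out)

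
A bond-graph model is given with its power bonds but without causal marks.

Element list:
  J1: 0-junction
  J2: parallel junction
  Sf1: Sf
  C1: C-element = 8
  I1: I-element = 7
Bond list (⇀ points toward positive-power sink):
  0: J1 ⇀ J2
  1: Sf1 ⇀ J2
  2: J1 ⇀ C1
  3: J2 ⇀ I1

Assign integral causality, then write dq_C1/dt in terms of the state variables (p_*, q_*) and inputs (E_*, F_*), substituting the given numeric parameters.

dq_C1/dt = F_Sf1 - p_I1/7

β1 stroke→Sf1  (source Sf1 imposes f)
β2 stroke→J1  (C1: C, integral causality)
β0 stroke→J2  (J1: bond 2 brought effort, rest push out)
β3 stroke→I1  (0-jn J2 has e-setter on 0)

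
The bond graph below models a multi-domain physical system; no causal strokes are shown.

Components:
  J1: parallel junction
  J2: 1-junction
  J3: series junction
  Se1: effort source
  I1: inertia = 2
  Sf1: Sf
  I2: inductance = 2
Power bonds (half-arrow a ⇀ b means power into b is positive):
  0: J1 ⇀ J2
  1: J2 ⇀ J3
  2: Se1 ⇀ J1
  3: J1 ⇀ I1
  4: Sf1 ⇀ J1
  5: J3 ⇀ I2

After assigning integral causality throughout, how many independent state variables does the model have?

2  (I1, I2 all integral)

bond 2 →J1  (Se1 (Se) sets effort on bond)
bond 4 →Sf1  (Sf1 fixes flow; stroke at Sf1)
bond 0 →J2  (J1 effort already set via bond 2)
bond 3 →I1  (common-e at J1 fixed by 2)
bond 1 →J3  (only one flow-in slot at J2)
bond 5 →I2  (J3 needs exactly one f-in)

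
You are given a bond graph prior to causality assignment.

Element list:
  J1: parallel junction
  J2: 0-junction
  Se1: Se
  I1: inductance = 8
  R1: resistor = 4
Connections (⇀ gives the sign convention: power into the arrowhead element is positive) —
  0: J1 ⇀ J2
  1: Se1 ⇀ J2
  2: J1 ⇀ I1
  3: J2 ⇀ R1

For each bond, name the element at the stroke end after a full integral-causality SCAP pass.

#0 stroke→J1
#1 stroke→J2
#2 stroke→I1
#3 stroke→R1

#1 →J2  (Se1 (Se) sets effort on bond)
#0 →J1  (J2 effort already set via bond 1)
#3 →R1  (J2: bond 1 brought effort, rest push out)
#2 →I1  (J1 effort already set via bond 0)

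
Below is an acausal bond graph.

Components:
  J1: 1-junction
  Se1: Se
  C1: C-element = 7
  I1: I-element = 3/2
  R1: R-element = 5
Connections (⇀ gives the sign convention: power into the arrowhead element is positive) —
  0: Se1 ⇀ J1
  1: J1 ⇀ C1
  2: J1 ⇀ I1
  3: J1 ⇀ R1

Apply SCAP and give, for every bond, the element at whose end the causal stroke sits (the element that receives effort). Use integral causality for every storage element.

bond 0 stroke→J1  (Se1 (Se) sets effort on bond)
bond 1 stroke→J1  (C1 outputs effort q/C1)
bond 2 stroke→I1  (I1: I, integral causality)
bond 3 stroke→J1  (1-jn J1 has f-setter on 2)

#0 →J1
#1 →J1
#2 →I1
#3 →J1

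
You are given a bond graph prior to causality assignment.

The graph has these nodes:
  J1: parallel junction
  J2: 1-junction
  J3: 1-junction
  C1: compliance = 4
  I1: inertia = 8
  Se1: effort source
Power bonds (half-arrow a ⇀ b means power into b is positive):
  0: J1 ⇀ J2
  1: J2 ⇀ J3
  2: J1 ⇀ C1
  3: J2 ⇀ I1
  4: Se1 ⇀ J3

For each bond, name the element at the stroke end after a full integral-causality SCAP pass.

b0 →J2
b1 →J2
b2 →J1
b3 →I1
b4 →J3

β4 |J3  (Se1: effort source, stroke at far end)
β1 |J2  (closing 1-jn rule on J3)
β2 |J1  (C1: C, integral causality)
β0 |J2  (common-e at J1 fixed by 2)
β3 |I1  (J2: last free bond brings flow in)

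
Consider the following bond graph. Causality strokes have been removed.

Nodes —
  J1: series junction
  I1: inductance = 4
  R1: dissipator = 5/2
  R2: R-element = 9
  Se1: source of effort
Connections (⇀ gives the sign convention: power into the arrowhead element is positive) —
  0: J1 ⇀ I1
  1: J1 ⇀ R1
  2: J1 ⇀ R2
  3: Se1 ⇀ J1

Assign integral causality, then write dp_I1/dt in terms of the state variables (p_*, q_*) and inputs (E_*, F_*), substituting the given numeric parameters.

β3 |J1  (source Se1 imposes e)
β0 |I1  (prefer integral on I1)
β1 |J1  (J1 flow already set via bond 0)
β2 |J1  (1-jn J1 has f-setter on 0)

dp_I1/dt = E_Se1 - 23*p_I1/8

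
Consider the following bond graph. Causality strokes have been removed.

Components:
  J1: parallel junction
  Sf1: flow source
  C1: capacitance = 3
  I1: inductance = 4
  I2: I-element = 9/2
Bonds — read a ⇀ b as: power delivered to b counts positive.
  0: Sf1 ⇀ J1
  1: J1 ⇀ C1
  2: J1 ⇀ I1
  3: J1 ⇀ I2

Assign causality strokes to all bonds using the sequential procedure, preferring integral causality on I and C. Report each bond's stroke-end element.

#0 stroke at Sf1
#1 stroke at J1
#2 stroke at I1
#3 stroke at I2

b0 stroke→Sf1  (Sf1 (Sf) sets flow on bond)
b1 stroke→J1  (C1 outputs effort q/C1)
b2 stroke→I1  (J1 effort already set via bond 1)
b3 stroke→I2  (0-jn J1 has e-setter on 1)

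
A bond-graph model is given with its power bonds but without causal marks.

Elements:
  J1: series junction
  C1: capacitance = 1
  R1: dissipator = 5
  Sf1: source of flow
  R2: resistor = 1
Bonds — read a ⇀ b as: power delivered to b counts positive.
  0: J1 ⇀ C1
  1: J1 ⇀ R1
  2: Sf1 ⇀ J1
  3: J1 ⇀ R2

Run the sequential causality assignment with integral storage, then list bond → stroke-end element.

b2 stroke→Sf1  (Sf1: flow source, stroke at near end)
b0 stroke→J1  (J1: bond 2 brought flow, rest push out)
b1 stroke→J1  (J1 flow already set via bond 2)
b3 stroke→J1  (common-f at J1 fixed by 2)

bond 0 →J1
bond 1 →J1
bond 2 →Sf1
bond 3 →J1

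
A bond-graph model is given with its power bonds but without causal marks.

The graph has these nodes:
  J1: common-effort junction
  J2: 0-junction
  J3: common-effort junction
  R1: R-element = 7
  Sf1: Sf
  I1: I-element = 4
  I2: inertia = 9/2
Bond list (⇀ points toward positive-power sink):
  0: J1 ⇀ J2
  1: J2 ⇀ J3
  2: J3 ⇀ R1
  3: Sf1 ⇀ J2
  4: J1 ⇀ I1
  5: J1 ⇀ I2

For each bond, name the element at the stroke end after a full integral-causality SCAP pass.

#3 stroke at Sf1  (source Sf1 imposes f)
#4 stroke at I1  (I1 integral (f out))
#5 stroke at I2  (I2 integral (f out))
#0 stroke at J1  (J1: last free bond brings effort in)
#1 stroke at J2  (only one effort-in slot at J2)
#2 stroke at J3  (J3: last free bond brings effort in)

β0 |J1
β1 |J2
β2 |J3
β3 |Sf1
β4 |I1
β5 |I2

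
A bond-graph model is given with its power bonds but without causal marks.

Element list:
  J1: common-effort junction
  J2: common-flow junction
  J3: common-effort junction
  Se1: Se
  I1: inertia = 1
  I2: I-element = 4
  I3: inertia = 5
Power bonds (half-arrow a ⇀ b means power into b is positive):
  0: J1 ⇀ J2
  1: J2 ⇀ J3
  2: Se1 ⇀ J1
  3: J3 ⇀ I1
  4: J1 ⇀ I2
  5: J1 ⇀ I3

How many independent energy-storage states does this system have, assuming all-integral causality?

b2 stroke→J1  (Se1 (Se) sets effort on bond)
b0 stroke→J2  (J1: bond 2 brought effort, rest push out)
b4 stroke→I2  (J1: bond 2 brought effort, rest push out)
b5 stroke→I3  (common-e at J1 fixed by 2)
b1 stroke→J3  (J2: last free bond brings flow in)
b3 stroke→I1  (J3 effort already set via bond 1)

3  (I1, I2, I3 all integral)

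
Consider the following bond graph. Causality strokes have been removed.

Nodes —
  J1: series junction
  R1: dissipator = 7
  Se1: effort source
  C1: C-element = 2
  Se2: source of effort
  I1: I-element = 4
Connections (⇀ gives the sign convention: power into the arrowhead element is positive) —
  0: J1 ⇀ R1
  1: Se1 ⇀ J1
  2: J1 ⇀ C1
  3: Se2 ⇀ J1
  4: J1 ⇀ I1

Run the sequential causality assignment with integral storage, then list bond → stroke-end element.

#1 stroke→J1  (source Se1 imposes e)
#3 stroke→J1  (Se2 (Se) sets effort on bond)
#2 stroke→J1  (prefer integral on C1)
#4 stroke→I1  (I1: I, integral causality)
#0 stroke→J1  (common-f at J1 fixed by 4)

bond 0 →J1
bond 1 →J1
bond 2 →J1
bond 3 →J1
bond 4 →I1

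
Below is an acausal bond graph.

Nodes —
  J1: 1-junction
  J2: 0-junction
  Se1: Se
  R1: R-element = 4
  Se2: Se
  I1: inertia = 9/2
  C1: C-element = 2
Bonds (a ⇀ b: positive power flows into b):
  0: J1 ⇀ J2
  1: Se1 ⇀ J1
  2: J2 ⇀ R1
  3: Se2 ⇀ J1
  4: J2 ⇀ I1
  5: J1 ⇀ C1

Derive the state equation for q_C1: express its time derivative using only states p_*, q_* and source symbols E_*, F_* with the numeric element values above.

β1 stroke→J1  (Se1 fixes effort; stroke away)
β3 stroke→J1  (source Se2 imposes e)
β4 stroke→I1  (I1 outputs flow p/I1)
β5 stroke→J1  (C1 outputs effort q/C1)
β0 stroke→J2  (only one flow-in slot at J1)
β2 stroke→R1  (J2 effort already set via bond 0)

dq_C1/dt = E_Se1/4 + E_Se2/4 + 2*p_I1/9 - q_C1/8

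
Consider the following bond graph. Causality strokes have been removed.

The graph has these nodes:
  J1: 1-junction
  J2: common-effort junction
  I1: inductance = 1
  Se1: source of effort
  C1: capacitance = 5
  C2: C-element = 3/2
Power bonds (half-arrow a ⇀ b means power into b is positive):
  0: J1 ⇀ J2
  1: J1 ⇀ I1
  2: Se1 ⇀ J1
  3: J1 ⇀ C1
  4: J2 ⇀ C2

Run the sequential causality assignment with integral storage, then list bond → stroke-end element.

b2 |J1  (Se1: effort source, stroke at far end)
b1 |I1  (prefer integral on I1)
b0 |J1  (common-f at J1 fixed by 1)
b3 |J1  (J1: bond 1 brought flow, rest push out)
b4 |J2  (closing 0-jn rule on J2)

#0 |J1
#1 |I1
#2 |J1
#3 |J1
#4 |J2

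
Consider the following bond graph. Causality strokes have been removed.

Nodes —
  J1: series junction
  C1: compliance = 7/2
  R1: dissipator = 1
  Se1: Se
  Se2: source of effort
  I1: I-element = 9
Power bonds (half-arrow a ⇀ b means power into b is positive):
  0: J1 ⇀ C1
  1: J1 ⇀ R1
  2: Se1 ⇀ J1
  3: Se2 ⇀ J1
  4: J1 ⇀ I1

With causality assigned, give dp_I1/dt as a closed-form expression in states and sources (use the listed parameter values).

β2 →J1  (Se1 (Se) sets effort on bond)
β3 →J1  (Se2 (Se) sets effort on bond)
β0 →J1  (C1 outputs effort q/C1)
β4 →I1  (I1 integral (f out))
β1 →J1  (1-jn J1 has f-setter on 4)

dp_I1/dt = E_Se1 + E_Se2 - p_I1/9 - 2*q_C1/7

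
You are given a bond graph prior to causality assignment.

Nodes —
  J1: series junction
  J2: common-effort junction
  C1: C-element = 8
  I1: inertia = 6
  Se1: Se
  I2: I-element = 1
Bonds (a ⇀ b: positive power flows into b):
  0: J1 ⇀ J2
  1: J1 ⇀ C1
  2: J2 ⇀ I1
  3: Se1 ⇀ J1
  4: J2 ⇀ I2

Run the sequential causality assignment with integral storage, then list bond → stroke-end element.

β3 →J1  (Se1: effort source, stroke at far end)
β1 →J1  (prefer integral on C1)
β0 →J2  (only one flow-in slot at J1)
β2 →I1  (J2 effort already set via bond 0)
β4 →I2  (J2: bond 0 brought effort, rest push out)

b0 stroke at J2
b1 stroke at J1
b2 stroke at I1
b3 stroke at J1
b4 stroke at I2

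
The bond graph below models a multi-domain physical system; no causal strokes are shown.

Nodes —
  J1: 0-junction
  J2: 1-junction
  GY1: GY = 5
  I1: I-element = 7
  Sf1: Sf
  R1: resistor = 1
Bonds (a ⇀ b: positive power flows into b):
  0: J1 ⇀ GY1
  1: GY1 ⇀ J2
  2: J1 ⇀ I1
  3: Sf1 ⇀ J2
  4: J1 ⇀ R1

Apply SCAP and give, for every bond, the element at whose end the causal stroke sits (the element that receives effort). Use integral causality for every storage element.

β3 →Sf1  (source Sf1 imposes f)
β1 →J2  (J2: bond 3 brought flow, rest push out)
β0 →J1  (GY GY1: same side as bond 1)
β2 →I1  (J1: bond 0 brought effort, rest push out)
β4 →R1  (J1 effort already set via bond 0)

#0 stroke at J1
#1 stroke at J2
#2 stroke at I1
#3 stroke at Sf1
#4 stroke at R1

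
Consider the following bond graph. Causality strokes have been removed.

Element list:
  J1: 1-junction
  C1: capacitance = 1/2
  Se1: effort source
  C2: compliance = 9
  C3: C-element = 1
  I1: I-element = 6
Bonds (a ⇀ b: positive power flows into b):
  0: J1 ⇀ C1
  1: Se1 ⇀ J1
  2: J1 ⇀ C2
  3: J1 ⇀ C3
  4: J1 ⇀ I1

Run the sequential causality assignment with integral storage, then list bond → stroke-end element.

#1 stroke→J1  (source Se1 imposes e)
#0 stroke→J1  (C1 outputs effort q/C1)
#2 stroke→J1  (C2 outputs effort q/C2)
#3 stroke→J1  (C3: C, integral causality)
#4 stroke→I1  (only one flow-in slot at J1)

bond 0 stroke at J1
bond 1 stroke at J1
bond 2 stroke at J1
bond 3 stroke at J1
bond 4 stroke at I1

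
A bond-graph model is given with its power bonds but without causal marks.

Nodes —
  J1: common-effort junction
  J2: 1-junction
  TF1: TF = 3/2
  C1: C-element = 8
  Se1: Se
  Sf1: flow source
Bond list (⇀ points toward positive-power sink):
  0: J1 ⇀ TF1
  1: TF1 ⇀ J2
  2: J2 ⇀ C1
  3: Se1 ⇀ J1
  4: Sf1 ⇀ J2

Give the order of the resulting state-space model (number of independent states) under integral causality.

β3 →J1  (Se1: effort source, stroke at far end)
β4 →Sf1  (Sf1: flow source, stroke at near end)
β0 →TF1  (J1: bond 3 brought effort, rest push out)
β1 →J2  (1-jn J2 has f-setter on 4)
β2 →J2  (1-jn J2 has f-setter on 4)

1  (C1 all integral)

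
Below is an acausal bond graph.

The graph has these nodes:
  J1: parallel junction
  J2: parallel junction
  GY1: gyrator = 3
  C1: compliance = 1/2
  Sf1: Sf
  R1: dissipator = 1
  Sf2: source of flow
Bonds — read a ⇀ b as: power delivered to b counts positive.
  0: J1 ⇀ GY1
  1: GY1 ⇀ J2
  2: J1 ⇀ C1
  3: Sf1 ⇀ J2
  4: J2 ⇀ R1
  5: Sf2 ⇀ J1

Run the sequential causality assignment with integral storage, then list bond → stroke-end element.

β3 stroke at Sf1  (Sf1 fixes flow; stroke at Sf1)
β5 stroke at Sf2  (Sf2: flow source, stroke at near end)
β2 stroke at J1  (prefer integral on C1)
β0 stroke at GY1  (common-e at J1 fixed by 2)
β1 stroke at GY1  (GY1: gyrator matches bond 0)
β4 stroke at J2  (closing 0-jn rule on J2)

#0 |GY1
#1 |GY1
#2 |J1
#3 |Sf1
#4 |J2
#5 |Sf2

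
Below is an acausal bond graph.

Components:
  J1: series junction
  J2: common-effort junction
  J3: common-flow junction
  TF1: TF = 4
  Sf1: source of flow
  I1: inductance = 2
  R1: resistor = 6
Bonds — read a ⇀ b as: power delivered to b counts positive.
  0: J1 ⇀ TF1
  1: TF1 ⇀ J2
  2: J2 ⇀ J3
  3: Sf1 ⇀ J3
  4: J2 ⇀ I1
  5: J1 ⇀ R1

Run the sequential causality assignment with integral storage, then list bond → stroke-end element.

b3 |Sf1  (source Sf1 imposes f)
b2 |J3  (common-f at J3 fixed by 3)
b4 |I1  (I1 outputs flow p/I1)
b1 |J2  (J2: last free bond brings effort in)
b0 |TF1  (TF1 one-in-one-out from 1)
b5 |J1  (1-jn J1 has f-setter on 0)

bond 0 |TF1
bond 1 |J2
bond 2 |J3
bond 3 |Sf1
bond 4 |I1
bond 5 |J1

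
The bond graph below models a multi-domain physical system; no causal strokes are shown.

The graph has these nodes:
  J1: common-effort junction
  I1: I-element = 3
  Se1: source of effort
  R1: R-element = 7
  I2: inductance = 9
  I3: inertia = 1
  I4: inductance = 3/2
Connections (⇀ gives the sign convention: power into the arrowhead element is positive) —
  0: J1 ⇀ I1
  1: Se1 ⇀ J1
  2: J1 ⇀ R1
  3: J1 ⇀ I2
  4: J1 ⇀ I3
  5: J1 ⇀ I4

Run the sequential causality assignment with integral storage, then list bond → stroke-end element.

β0 |I1
β1 |J1
β2 |R1
β3 |I2
β4 |I3
β5 |I4

b1 |J1  (Se1 (Se) sets effort on bond)
b0 |I1  (0-jn J1 has e-setter on 1)
b2 |R1  (common-e at J1 fixed by 1)
b3 |I2  (0-jn J1 has e-setter on 1)
b4 |I3  (J1: bond 1 brought effort, rest push out)
b5 |I4  (J1: bond 1 brought effort, rest push out)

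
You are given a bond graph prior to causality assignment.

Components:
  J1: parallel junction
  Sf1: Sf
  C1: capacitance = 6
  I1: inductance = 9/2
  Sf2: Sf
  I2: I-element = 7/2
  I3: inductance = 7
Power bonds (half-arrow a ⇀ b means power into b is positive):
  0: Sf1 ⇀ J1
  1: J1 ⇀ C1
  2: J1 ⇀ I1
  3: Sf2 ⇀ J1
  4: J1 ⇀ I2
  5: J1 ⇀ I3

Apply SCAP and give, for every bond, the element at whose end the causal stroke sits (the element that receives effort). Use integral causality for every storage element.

b0 stroke→Sf1
b1 stroke→J1
b2 stroke→I1
b3 stroke→Sf2
b4 stroke→I2
b5 stroke→I3

#0 stroke→Sf1  (Sf1: flow source, stroke at near end)
#3 stroke→Sf2  (Sf2 fixes flow; stroke at Sf2)
#1 stroke→J1  (C1 integral (e out))
#2 stroke→I1  (0-jn J1 has e-setter on 1)
#4 stroke→I2  (J1 effort already set via bond 1)
#5 stroke→I3  (0-jn J1 has e-setter on 1)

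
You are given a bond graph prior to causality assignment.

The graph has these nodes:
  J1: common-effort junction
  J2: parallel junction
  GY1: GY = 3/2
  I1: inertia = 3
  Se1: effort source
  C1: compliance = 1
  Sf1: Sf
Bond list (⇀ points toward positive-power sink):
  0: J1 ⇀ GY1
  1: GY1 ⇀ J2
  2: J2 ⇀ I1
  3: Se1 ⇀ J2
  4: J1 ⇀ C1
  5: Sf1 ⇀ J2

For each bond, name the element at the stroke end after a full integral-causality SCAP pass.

b3 stroke at J2  (Se1: effort source, stroke at far end)
b5 stroke at Sf1  (Sf1 (Sf) sets flow on bond)
b1 stroke at GY1  (0-jn J2 has e-setter on 3)
b2 stroke at I1  (J2 effort already set via bond 3)
b0 stroke at GY1  (GY GY1: same side as bond 1)
b4 stroke at J1  (closing 0-jn rule on J1)

b0 |GY1
b1 |GY1
b2 |I1
b3 |J2
b4 |J1
b5 |Sf1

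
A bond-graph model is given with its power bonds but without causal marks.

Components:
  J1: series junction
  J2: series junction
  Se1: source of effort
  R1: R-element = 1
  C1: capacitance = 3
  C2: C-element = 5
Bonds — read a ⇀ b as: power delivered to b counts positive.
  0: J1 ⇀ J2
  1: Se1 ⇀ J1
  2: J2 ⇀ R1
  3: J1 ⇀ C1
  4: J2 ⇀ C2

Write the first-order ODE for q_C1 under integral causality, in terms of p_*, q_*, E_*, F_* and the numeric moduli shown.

dq_C1/dt = E_Se1 - q_C1/3 - q_C2/5

bond 1 |J1  (Se1 (Se) sets effort on bond)
bond 3 |J1  (C1 integral (e out))
bond 0 |J2  (J1 needs exactly one f-in)
bond 4 |J2  (C2: C, integral causality)
bond 2 |R1  (only one flow-in slot at J2)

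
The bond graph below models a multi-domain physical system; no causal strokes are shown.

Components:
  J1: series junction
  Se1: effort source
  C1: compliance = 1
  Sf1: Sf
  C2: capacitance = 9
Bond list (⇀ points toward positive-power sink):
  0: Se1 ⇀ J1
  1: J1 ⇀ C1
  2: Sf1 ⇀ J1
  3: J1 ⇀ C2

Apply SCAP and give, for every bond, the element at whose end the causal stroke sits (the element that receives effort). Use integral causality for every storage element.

bond 0 |J1
bond 1 |J1
bond 2 |Sf1
bond 3 |J1

#0 stroke at J1  (Se1 fixes effort; stroke away)
#2 stroke at Sf1  (Sf1 (Sf) sets flow on bond)
#1 stroke at J1  (1-jn J1 has f-setter on 2)
#3 stroke at J1  (J1: bond 2 brought flow, rest push out)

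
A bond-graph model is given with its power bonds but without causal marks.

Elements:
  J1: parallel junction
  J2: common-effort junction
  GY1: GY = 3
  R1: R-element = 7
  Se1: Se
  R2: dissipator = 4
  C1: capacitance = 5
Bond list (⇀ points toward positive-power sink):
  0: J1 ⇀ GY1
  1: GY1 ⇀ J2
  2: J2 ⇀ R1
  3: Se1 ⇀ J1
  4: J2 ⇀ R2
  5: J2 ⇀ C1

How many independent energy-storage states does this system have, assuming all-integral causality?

1  (C1 all integral)

#3 stroke→J1  (source Se1 imposes e)
#0 stroke→GY1  (common-e at J1 fixed by 3)
#1 stroke→GY1  (GY GY1: same side as bond 0)
#5 stroke→J2  (prefer integral on C1)
#2 stroke→R1  (J2 effort already set via bond 5)
#4 stroke→R2  (0-jn J2 has e-setter on 5)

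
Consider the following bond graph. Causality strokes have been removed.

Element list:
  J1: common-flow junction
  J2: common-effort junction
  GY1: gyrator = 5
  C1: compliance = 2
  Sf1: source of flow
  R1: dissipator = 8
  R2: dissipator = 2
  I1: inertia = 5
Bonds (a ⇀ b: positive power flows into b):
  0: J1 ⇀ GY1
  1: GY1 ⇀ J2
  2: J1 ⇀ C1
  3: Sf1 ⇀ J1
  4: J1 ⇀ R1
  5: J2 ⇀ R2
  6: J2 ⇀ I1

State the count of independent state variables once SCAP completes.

2  (C1, I1 all integral)

#3 |Sf1  (source Sf1 imposes f)
#0 |J1  (common-f at J1 fixed by 3)
#2 |J1  (J1 flow already set via bond 3)
#4 |J1  (1-jn J1 has f-setter on 3)
#1 |J2  (GY1: gyrator matches bond 0)
#5 |R2  (J2 effort already set via bond 1)
#6 |I1  (common-e at J2 fixed by 1)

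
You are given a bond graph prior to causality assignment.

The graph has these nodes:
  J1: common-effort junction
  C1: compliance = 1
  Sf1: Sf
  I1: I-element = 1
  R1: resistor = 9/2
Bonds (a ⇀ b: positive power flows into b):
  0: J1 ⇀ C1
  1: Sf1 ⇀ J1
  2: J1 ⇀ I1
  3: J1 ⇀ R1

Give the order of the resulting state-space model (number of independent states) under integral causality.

b1 |Sf1  (Sf1 (Sf) sets flow on bond)
b0 |J1  (C1: C, integral causality)
b2 |I1  (0-jn J1 has e-setter on 0)
b3 |R1  (J1: bond 0 brought effort, rest push out)

2  (C1, I1 all integral)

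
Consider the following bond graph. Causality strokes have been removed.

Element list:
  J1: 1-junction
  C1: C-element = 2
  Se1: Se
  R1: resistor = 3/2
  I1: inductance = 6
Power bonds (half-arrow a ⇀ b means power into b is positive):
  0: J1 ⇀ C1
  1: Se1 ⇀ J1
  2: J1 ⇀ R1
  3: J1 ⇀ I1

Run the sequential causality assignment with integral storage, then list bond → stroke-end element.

β1 stroke at J1  (Se1 fixes effort; stroke away)
β0 stroke at J1  (C1 integral (e out))
β3 stroke at I1  (I1 integral (f out))
β2 stroke at J1  (J1: bond 3 brought flow, rest push out)

β0 stroke→J1
β1 stroke→J1
β2 stroke→J1
β3 stroke→I1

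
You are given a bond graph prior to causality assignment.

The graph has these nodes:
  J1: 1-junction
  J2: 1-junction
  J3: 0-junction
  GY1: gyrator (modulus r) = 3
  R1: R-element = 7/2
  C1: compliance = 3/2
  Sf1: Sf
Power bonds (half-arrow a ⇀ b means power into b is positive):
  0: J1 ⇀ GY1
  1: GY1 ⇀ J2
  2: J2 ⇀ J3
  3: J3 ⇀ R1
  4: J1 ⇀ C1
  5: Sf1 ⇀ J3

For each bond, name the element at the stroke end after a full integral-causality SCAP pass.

β0 →GY1
β1 →GY1
β2 →J2
β3 →J3
β4 →J1
β5 →Sf1

β5 |Sf1  (Sf1 fixes flow; stroke at Sf1)
β4 |J1  (C1: C, integral causality)
β0 |GY1  (J1: last free bond brings flow in)
β1 |GY1  (GY1: gyrator matches bond 0)
β2 |J2  (J2: bond 1 brought flow, rest push out)
β3 |J3  (J3: last free bond brings effort in)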